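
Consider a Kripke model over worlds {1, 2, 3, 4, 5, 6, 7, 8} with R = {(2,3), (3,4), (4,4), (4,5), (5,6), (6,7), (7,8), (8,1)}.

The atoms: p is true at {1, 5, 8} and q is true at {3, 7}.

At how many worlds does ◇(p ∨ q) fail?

1: no successors, so ◇(p ∨ q) fails. ✗
2: successors {3}; p ∨ q there: 3:T. ✓
3: successors {4}; p ∨ q there: 4:F. ✗
4: successors {4, 5}; p ∨ q there: 4:F, 5:T. ✓
5: successors {6}; p ∨ q there: 6:F. ✗
6: successors {7}; p ∨ q there: 7:T. ✓
7: successors {8}; p ∨ q there: 8:T. ✓
8: successors {1}; p ∨ q there: 1:T. ✓
Satisfying worlds: {2, 4, 6, 7, 8}.
So ◇(p ∨ q) fails at the other 3 worlds.

3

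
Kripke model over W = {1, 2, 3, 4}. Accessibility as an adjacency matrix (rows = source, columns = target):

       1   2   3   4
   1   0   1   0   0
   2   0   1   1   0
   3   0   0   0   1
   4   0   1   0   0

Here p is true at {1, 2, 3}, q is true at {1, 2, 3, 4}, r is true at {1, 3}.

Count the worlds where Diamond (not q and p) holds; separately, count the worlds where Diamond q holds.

0 and 4

For Diamond (not q and p):
1: successors {2}; not q and p there: 2:F. ✗
2: successors {2, 3}; not q and p there: 2:F, 3:F. ✗
3: successors {4}; not q and p there: 4:F. ✗
4: successors {2}; not q and p there: 2:F. ✗
— 0 worlds.
For Diamond q:
1: successors {2}; q there: 2:T. ✓
2: successors {2, 3}; q there: 2:T, 3:T. ✓
3: successors {4}; q there: 4:T. ✓
4: successors {2}; q there: 2:T. ✓
— 4 worlds.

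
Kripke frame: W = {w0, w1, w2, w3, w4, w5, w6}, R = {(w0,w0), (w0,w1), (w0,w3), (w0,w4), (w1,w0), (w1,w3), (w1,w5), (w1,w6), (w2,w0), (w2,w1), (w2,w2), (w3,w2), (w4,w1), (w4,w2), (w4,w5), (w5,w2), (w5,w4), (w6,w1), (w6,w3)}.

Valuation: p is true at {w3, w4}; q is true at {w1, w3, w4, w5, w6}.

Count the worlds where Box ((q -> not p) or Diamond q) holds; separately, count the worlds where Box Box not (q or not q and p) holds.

For Box ((q -> not p) or Diamond q):
w0: successors {w0, w1, w3, w4}; (q -> not p) or Diamond q there: w0:T, w1:T, w3:F, w4:T. ✗
w1: successors {w0, w3, w5, w6}; (q -> not p) or Diamond q there: w0:T, w3:F, w5:T, w6:T. ✗
w2: successors {w0, w1, w2}; (q -> not p) or Diamond q there: w0:T, w1:T, w2:T. ✓
w3: successors {w2}; (q -> not p) or Diamond q there: w2:T. ✓
w4: successors {w1, w2, w5}; (q -> not p) or Diamond q there: w1:T, w2:T, w5:T. ✓
w5: successors {w2, w4}; (q -> not p) or Diamond q there: w2:T, w4:T. ✓
w6: successors {w1, w3}; (q -> not p) or Diamond q there: w1:T, w3:F. ✗
— 4 worlds.
For Box Box not (q or not q and p):
w0: successors {w0, w1, w3, w4}; Box not (q or not q and p) there: w0:F, w1:F, w3:T, w4:F. ✗
w1: successors {w0, w3, w5, w6}; Box not (q or not q and p) there: w0:F, w3:T, w5:F, w6:F. ✗
w2: successors {w0, w1, w2}; Box not (q or not q and p) there: w0:F, w1:F, w2:F. ✗
w3: successors {w2}; Box not (q or not q and p) there: w2:F. ✗
w4: successors {w1, w2, w5}; Box not (q or not q and p) there: w1:F, w2:F, w5:F. ✗
w5: successors {w2, w4}; Box not (q or not q and p) there: w2:F, w4:F. ✗
w6: successors {w1, w3}; Box not (q or not q and p) there: w1:F, w3:T. ✗
— 0 worlds.

4 and 0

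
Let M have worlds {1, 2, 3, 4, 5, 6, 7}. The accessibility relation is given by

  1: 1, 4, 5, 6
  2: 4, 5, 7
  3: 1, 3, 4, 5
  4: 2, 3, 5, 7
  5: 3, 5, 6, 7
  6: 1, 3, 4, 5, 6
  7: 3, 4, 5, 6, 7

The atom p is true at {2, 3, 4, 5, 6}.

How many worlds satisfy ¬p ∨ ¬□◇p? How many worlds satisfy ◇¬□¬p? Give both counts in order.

For ¬p ∨ ¬□◇p:
1: ¬p is T, ¬□◇p is F. ✓
2: ¬p is F, ¬□◇p is F. ✗
3: ¬p is F, ¬□◇p is F. ✗
4: ¬p is F, ¬□◇p is F. ✗
5: ¬p is F, ¬□◇p is F. ✗
6: ¬p is F, ¬□◇p is F. ✗
7: ¬p is T, ¬□◇p is F. ✓
— 2 worlds.
For ◇¬□¬p:
1: successors {1, 4, 5, 6}; ¬□¬p there: 1:T, 4:T, 5:T, 6:T. ✓
2: successors {4, 5, 7}; ¬□¬p there: 4:T, 5:T, 7:T. ✓
3: successors {1, 3, 4, 5}; ¬□¬p there: 1:T, 3:T, 4:T, 5:T. ✓
4: successors {2, 3, 5, 7}; ¬□¬p there: 2:T, 3:T, 5:T, 7:T. ✓
5: successors {3, 5, 6, 7}; ¬□¬p there: 3:T, 5:T, 6:T, 7:T. ✓
6: successors {1, 3, 4, 5, 6}; ¬□¬p there: 1:T, 3:T, 4:T, 5:T, 6:T. ✓
7: successors {3, 4, 5, 6, 7}; ¬□¬p there: 3:T, 4:T, 5:T, 6:T, 7:T. ✓
— 7 worlds.

2 and 7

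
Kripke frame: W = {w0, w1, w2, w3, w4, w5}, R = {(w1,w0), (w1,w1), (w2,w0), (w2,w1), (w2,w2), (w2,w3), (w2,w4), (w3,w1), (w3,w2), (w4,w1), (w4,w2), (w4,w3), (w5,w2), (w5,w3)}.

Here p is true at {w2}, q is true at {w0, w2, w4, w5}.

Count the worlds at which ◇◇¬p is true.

5

w0: no successors, so ◇◇¬p fails. ✗
w1: successors {w0, w1}; ◇¬p there: w0:F, w1:T. ✓
w2: successors {w0, w1, w2, w3, w4}; ◇¬p there: w0:F, w1:T, w2:T, w3:T, w4:T. ✓
w3: successors {w1, w2}; ◇¬p there: w1:T, w2:T. ✓
w4: successors {w1, w2, w3}; ◇¬p there: w1:T, w2:T, w3:T. ✓
w5: successors {w2, w3}; ◇¬p there: w2:T, w3:T. ✓
Satisfying worlds: {w1, w2, w3, w4, w5}.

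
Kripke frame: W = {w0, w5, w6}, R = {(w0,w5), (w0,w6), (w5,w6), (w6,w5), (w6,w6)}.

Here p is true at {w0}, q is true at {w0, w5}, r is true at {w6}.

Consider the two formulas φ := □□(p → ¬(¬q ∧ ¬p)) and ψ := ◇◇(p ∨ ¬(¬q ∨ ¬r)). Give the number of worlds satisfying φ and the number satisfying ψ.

For □□(p → ¬(¬q ∧ ¬p)):
w0: successors {w5, w6}; □(p → ¬(¬q ∧ ¬p)) there: w5:T, w6:T. ✓
w5: successors {w6}; □(p → ¬(¬q ∧ ¬p)) there: w6:T. ✓
w6: successors {w5, w6}; □(p → ¬(¬q ∧ ¬p)) there: w5:T, w6:T. ✓
— 3 worlds.
For ◇◇(p ∨ ¬(¬q ∨ ¬r)):
w0: successors {w5, w6}; ◇(p ∨ ¬(¬q ∨ ¬r)) there: w5:F, w6:F. ✗
w5: successors {w6}; ◇(p ∨ ¬(¬q ∨ ¬r)) there: w6:F. ✗
w6: successors {w5, w6}; ◇(p ∨ ¬(¬q ∨ ¬r)) there: w5:F, w6:F. ✗
— 0 worlds.

3 and 0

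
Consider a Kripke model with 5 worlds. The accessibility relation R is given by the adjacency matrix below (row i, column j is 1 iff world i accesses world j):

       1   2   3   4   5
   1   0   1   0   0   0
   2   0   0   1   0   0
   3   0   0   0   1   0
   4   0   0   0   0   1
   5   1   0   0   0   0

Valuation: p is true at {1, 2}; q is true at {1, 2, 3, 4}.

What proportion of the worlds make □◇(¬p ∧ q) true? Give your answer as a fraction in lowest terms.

2/5

1: successors {2}; ◇(¬p ∧ q) there: 2:T. ✓
2: successors {3}; ◇(¬p ∧ q) there: 3:T. ✓
3: successors {4}; ◇(¬p ∧ q) there: 4:F. ✗
4: successors {5}; ◇(¬p ∧ q) there: 5:F. ✗
5: successors {1}; ◇(¬p ∧ q) there: 1:F. ✗
That's 2 of 5 worlds, so 2/5.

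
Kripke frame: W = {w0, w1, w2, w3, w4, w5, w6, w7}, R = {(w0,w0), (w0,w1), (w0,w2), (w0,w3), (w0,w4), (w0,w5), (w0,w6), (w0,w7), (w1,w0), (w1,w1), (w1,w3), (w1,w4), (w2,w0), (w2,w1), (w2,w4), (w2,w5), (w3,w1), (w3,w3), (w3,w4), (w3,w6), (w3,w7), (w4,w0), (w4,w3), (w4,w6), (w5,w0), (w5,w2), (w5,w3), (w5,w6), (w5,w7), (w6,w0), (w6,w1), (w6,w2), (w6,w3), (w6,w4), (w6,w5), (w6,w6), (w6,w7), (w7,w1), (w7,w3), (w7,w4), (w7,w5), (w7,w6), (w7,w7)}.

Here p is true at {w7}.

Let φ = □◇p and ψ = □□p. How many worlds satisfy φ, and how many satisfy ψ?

1 and 0

For □◇p:
w0: successors {w0, w1, w2, w3, w4, w5, w6, w7}; ◇p there: w0:T, w1:F, w2:F, w3:T, w4:F, w5:T, w6:T, w7:T. ✗
w1: successors {w0, w1, w3, w4}; ◇p there: w0:T, w1:F, w3:T, w4:F. ✗
w2: successors {w0, w1, w4, w5}; ◇p there: w0:T, w1:F, w4:F, w5:T. ✗
w3: successors {w1, w3, w4, w6, w7}; ◇p there: w1:F, w3:T, w4:F, w6:T, w7:T. ✗
w4: successors {w0, w3, w6}; ◇p there: w0:T, w3:T, w6:T. ✓
w5: successors {w0, w2, w3, w6, w7}; ◇p there: w0:T, w2:F, w3:T, w6:T, w7:T. ✗
w6: successors {w0, w1, w2, w3, w4, w5, w6, w7}; ◇p there: w0:T, w1:F, w2:F, w3:T, w4:F, w5:T, w6:T, w7:T. ✗
w7: successors {w1, w3, w4, w5, w6, w7}; ◇p there: w1:F, w3:T, w4:F, w5:T, w6:T, w7:T. ✗
— 1 world.
For □□p:
w0: successors {w0, w1, w2, w3, w4, w5, w6, w7}; □p there: w0:F, w1:F, w2:F, w3:F, w4:F, w5:F, w6:F, w7:F. ✗
w1: successors {w0, w1, w3, w4}; □p there: w0:F, w1:F, w3:F, w4:F. ✗
w2: successors {w0, w1, w4, w5}; □p there: w0:F, w1:F, w4:F, w5:F. ✗
w3: successors {w1, w3, w4, w6, w7}; □p there: w1:F, w3:F, w4:F, w6:F, w7:F. ✗
w4: successors {w0, w3, w6}; □p there: w0:F, w3:F, w6:F. ✗
w5: successors {w0, w2, w3, w6, w7}; □p there: w0:F, w2:F, w3:F, w6:F, w7:F. ✗
w6: successors {w0, w1, w2, w3, w4, w5, w6, w7}; □p there: w0:F, w1:F, w2:F, w3:F, w4:F, w5:F, w6:F, w7:F. ✗
w7: successors {w1, w3, w4, w5, w6, w7}; □p there: w1:F, w3:F, w4:F, w5:F, w6:F, w7:F. ✗
— 0 worlds.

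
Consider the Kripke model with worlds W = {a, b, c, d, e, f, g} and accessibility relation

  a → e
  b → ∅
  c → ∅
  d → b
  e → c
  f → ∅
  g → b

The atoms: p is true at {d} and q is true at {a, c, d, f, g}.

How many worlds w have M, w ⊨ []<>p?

a: successors {e}; <>p there: e:F. ✗
b: no successors, so []<>p holds vacuously. ✓
c: no successors, so []<>p holds vacuously. ✓
d: successors {b}; <>p there: b:F. ✗
e: successors {c}; <>p there: c:F. ✗
f: no successors, so []<>p holds vacuously. ✓
g: successors {b}; <>p there: b:F. ✗
Satisfying worlds: {b, c, f}.

3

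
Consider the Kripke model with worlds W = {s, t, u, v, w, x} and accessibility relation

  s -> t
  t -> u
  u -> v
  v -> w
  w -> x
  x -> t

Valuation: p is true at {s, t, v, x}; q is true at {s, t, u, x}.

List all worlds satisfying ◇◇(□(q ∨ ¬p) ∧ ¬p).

s: successors {t}; ◇(□(q ∨ ¬p) ∧ ¬p) there: t:F. ✗
t: successors {u}; ◇(□(q ∨ ¬p) ∧ ¬p) there: u:F. ✗
u: successors {v}; ◇(□(q ∨ ¬p) ∧ ¬p) there: v:T. ✓
v: successors {w}; ◇(□(q ∨ ¬p) ∧ ¬p) there: w:F. ✗
w: successors {x}; ◇(□(q ∨ ¬p) ∧ ¬p) there: x:F. ✗
x: successors {t}; ◇(□(q ∨ ¬p) ∧ ¬p) there: t:F. ✗

{u}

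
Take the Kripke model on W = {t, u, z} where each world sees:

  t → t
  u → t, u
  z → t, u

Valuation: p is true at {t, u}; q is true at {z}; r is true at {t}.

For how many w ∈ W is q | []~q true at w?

t: q is F, []~q is T. ✓
u: q is F, []~q is T. ✓
z: q is T, []~q is T. ✓
Satisfying worlds: {t, u, z}.

3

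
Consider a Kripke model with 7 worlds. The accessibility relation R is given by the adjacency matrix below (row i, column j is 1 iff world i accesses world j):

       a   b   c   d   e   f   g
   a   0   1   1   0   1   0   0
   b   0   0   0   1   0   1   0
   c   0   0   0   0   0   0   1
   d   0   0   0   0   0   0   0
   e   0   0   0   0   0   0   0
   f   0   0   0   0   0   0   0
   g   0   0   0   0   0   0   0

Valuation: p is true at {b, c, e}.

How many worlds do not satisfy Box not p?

a: successors {b, c, e}; not p there: b:F, c:F, e:F. ✗
b: successors {d, f}; not p there: d:T, f:T. ✓
c: successors {g}; not p there: g:T. ✓
d: no successors, so Box not p holds vacuously. ✓
e: no successors, so Box not p holds vacuously. ✓
f: no successors, so Box not p holds vacuously. ✓
g: no successors, so Box not p holds vacuously. ✓
Satisfying worlds: {b, c, d, e, f, g}.
So Box not p fails at the other 1 world.

1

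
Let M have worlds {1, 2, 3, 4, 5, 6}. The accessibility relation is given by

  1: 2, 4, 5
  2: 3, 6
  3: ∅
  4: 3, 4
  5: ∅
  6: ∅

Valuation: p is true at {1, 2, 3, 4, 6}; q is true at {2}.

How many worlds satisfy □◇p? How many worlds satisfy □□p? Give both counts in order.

For □◇p:
1: successors {2, 4, 5}; ◇p there: 2:T, 4:T, 5:F. ✗
2: successors {3, 6}; ◇p there: 3:F, 6:F. ✗
3: no successors, so □◇p holds vacuously. ✓
4: successors {3, 4}; ◇p there: 3:F, 4:T. ✗
5: no successors, so □◇p holds vacuously. ✓
6: no successors, so □◇p holds vacuously. ✓
— 3 worlds.
For □□p:
1: successors {2, 4, 5}; □p there: 2:T, 4:T, 5:T. ✓
2: successors {3, 6}; □p there: 3:T, 6:T. ✓
3: no successors, so □□p holds vacuously. ✓
4: successors {3, 4}; □p there: 3:T, 4:T. ✓
5: no successors, so □□p holds vacuously. ✓
6: no successors, so □□p holds vacuously. ✓
— 6 worlds.

3 and 6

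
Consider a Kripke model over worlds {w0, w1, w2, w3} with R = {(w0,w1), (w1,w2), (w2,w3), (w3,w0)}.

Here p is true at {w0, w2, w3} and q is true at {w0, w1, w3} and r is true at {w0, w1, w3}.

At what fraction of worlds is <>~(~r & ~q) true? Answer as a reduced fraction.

w0: successors {w1}; ~(~r & ~q) there: w1:T. ✓
w1: successors {w2}; ~(~r & ~q) there: w2:F. ✗
w2: successors {w3}; ~(~r & ~q) there: w3:T. ✓
w3: successors {w0}; ~(~r & ~q) there: w0:T. ✓
That's 3 of 4 worlds, so 3/4.

3/4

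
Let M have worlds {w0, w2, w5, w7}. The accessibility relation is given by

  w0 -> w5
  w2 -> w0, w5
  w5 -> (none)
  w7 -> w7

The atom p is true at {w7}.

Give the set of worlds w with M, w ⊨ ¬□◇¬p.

w0: □◇¬p is F. ✓
w2: □◇¬p is F. ✓
w5: □◇¬p is T. ✗
w7: □◇¬p is F. ✓

{w0, w2, w7}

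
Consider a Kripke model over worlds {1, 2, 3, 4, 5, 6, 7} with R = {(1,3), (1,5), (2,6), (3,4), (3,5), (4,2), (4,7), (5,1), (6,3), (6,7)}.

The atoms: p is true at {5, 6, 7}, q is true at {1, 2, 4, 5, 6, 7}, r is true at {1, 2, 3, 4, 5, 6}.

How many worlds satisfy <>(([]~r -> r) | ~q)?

6

1: successors {3, 5}; ([]~r -> r) | ~q there: 3:T, 5:T. ✓
2: successors {6}; ([]~r -> r) | ~q there: 6:T. ✓
3: successors {4, 5}; ([]~r -> r) | ~q there: 4:T, 5:T. ✓
4: successors {2, 7}; ([]~r -> r) | ~q there: 2:T, 7:F. ✓
5: successors {1}; ([]~r -> r) | ~q there: 1:T. ✓
6: successors {3, 7}; ([]~r -> r) | ~q there: 3:T, 7:F. ✓
7: no successors, so <>(([]~r -> r) | ~q) fails. ✗
Satisfying worlds: {1, 2, 3, 4, 5, 6}.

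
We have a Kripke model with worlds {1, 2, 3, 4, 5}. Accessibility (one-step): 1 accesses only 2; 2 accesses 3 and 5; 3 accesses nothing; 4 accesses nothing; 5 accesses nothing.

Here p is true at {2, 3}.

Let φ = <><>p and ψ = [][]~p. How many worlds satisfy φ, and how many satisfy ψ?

For <><>p:
1: successors {2}; <>p there: 2:T. ✓
2: successors {3, 5}; <>p there: 3:F, 5:F. ✗
3: no successors, so <><>p fails. ✗
4: no successors, so <><>p fails. ✗
5: no successors, so <><>p fails. ✗
— 1 world.
For [][]~p:
1: successors {2}; []~p there: 2:F. ✗
2: successors {3, 5}; []~p there: 3:T, 5:T. ✓
3: no successors, so [][]~p holds vacuously. ✓
4: no successors, so [][]~p holds vacuously. ✓
5: no successors, so [][]~p holds vacuously. ✓
— 4 worlds.

1 and 4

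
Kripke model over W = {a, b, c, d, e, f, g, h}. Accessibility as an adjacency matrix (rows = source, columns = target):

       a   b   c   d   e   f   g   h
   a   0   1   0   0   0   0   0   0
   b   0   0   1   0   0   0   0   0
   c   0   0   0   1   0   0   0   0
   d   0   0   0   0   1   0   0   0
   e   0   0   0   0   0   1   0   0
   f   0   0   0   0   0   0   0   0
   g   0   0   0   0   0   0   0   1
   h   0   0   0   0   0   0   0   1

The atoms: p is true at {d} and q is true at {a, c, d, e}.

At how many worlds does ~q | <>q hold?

a: ~q is F, <>q is F. ✗
b: ~q is T, <>q is T. ✓
c: ~q is F, <>q is T. ✓
d: ~q is F, <>q is T. ✓
e: ~q is F, <>q is F. ✗
f: ~q is T, <>q is F. ✓
g: ~q is T, <>q is F. ✓
h: ~q is T, <>q is F. ✓
Satisfying worlds: {b, c, d, f, g, h}.

6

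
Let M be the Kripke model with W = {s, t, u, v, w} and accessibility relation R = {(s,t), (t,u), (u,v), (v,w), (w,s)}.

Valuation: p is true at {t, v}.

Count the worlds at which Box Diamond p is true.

s: successors {t}; Diamond p there: t:F. ✗
t: successors {u}; Diamond p there: u:T. ✓
u: successors {v}; Diamond p there: v:F. ✗
v: successors {w}; Diamond p there: w:F. ✗
w: successors {s}; Diamond p there: s:T. ✓
Satisfying worlds: {t, w}.

2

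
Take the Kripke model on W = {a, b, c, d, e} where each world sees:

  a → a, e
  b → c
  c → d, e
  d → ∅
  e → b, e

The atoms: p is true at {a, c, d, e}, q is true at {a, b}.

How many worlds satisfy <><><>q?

a: successors {a, e}; <><>q there: a:T, e:T. ✓
b: successors {c}; <><>q there: c:T. ✓
c: successors {d, e}; <><>q there: d:F, e:T. ✓
d: no successors, so <><><>q fails. ✗
e: successors {b, e}; <><>q there: b:F, e:T. ✓
Satisfying worlds: {a, b, c, e}.

4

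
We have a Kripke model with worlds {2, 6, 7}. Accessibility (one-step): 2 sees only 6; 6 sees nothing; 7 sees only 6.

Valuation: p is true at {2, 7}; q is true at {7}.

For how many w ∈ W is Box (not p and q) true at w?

1

2: successors {6}; not p and q there: 6:F. ✗
6: no successors, so Box (not p and q) holds vacuously. ✓
7: successors {6}; not p and q there: 6:F. ✗
Satisfying worlds: {6}.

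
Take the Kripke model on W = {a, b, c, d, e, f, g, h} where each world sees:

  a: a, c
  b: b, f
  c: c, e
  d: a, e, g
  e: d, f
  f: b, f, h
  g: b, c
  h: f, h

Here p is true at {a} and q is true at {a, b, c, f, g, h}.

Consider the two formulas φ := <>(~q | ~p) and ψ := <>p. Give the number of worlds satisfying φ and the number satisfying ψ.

8 and 2

For <>(~q | ~p):
a: successors {a, c}; ~q | ~p there: a:F, c:T. ✓
b: successors {b, f}; ~q | ~p there: b:T, f:T. ✓
c: successors {c, e}; ~q | ~p there: c:T, e:T. ✓
d: successors {a, e, g}; ~q | ~p there: a:F, e:T, g:T. ✓
e: successors {d, f}; ~q | ~p there: d:T, f:T. ✓
f: successors {b, f, h}; ~q | ~p there: b:T, f:T, h:T. ✓
g: successors {b, c}; ~q | ~p there: b:T, c:T. ✓
h: successors {f, h}; ~q | ~p there: f:T, h:T. ✓
— 8 worlds.
For <>p:
a: successors {a, c}; p there: a:T, c:F. ✓
b: successors {b, f}; p there: b:F, f:F. ✗
c: successors {c, e}; p there: c:F, e:F. ✗
d: successors {a, e, g}; p there: a:T, e:F, g:F. ✓
e: successors {d, f}; p there: d:F, f:F. ✗
f: successors {b, f, h}; p there: b:F, f:F, h:F. ✗
g: successors {b, c}; p there: b:F, c:F. ✗
h: successors {f, h}; p there: f:F, h:F. ✗
— 2 worlds.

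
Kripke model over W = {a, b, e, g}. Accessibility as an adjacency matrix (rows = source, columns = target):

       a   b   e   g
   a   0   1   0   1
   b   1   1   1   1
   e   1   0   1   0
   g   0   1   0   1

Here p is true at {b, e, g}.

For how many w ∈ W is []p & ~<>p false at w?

4

a: []p is T, ~<>p is F. ✗
b: []p is F, ~<>p is F. ✗
e: []p is F, ~<>p is F. ✗
g: []p is T, ~<>p is F. ✗
Satisfying worlds: ∅.
So []p & ~<>p fails at the other 4 worlds.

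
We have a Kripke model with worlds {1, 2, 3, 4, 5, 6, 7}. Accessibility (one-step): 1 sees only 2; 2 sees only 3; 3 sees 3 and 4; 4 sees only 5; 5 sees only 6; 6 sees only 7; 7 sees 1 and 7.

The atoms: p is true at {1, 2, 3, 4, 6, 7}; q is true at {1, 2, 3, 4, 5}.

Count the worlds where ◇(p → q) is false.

2

1: successors {2}; p → q there: 2:T. ✓
2: successors {3}; p → q there: 3:T. ✓
3: successors {3, 4}; p → q there: 3:T, 4:T. ✓
4: successors {5}; p → q there: 5:T. ✓
5: successors {6}; p → q there: 6:F. ✗
6: successors {7}; p → q there: 7:F. ✗
7: successors {1, 7}; p → q there: 1:T, 7:F. ✓
Satisfying worlds: {1, 2, 3, 4, 7}.
So ◇(p → q) fails at the other 2 worlds.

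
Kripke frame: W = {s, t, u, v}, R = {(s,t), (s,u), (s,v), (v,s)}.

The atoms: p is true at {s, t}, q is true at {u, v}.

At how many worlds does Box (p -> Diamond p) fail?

1

s: successors {t, u, v}; p -> Diamond p there: t:F, u:T, v:T. ✗
t: no successors, so Box (p -> Diamond p) holds vacuously. ✓
u: no successors, so Box (p -> Diamond p) holds vacuously. ✓
v: successors {s}; p -> Diamond p there: s:T. ✓
Satisfying worlds: {t, u, v}.
So Box (p -> Diamond p) fails at the other 1 world.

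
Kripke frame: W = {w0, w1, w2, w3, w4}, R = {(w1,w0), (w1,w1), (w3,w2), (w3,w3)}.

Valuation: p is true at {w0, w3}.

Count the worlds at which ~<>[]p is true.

3

w0: <>[]p is F. ✓
w1: <>[]p is T. ✗
w2: <>[]p is F. ✓
w3: <>[]p is T. ✗
w4: <>[]p is F. ✓
Satisfying worlds: {w0, w2, w4}.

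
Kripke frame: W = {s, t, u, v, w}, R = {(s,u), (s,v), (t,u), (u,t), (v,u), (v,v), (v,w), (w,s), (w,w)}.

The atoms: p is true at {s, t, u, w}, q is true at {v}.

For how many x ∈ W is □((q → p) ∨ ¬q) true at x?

3

s: successors {u, v}; (q → p) ∨ ¬q there: u:T, v:F. ✗
t: successors {u}; (q → p) ∨ ¬q there: u:T. ✓
u: successors {t}; (q → p) ∨ ¬q there: t:T. ✓
v: successors {u, v, w}; (q → p) ∨ ¬q there: u:T, v:F, w:T. ✗
w: successors {s, w}; (q → p) ∨ ¬q there: s:T, w:T. ✓
Satisfying worlds: {t, u, w}.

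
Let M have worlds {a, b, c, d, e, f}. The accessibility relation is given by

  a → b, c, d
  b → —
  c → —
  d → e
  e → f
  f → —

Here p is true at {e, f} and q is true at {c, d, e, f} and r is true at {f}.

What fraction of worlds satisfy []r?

a: successors {b, c, d}; r there: b:F, c:F, d:F. ✗
b: no successors, so []r holds vacuously. ✓
c: no successors, so []r holds vacuously. ✓
d: successors {e}; r there: e:F. ✗
e: successors {f}; r there: f:T. ✓
f: no successors, so []r holds vacuously. ✓
That's 4 of 6 worlds, so 4/6 = 2/3.

2/3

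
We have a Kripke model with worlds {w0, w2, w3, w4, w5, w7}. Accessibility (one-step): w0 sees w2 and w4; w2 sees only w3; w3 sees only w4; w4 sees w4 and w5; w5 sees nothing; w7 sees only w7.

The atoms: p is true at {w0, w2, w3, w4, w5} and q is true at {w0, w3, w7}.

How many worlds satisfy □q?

w0: successors {w2, w4}; q there: w2:F, w4:F. ✗
w2: successors {w3}; q there: w3:T. ✓
w3: successors {w4}; q there: w4:F. ✗
w4: successors {w4, w5}; q there: w4:F, w5:F. ✗
w5: no successors, so □q holds vacuously. ✓
w7: successors {w7}; q there: w7:T. ✓
Satisfying worlds: {w2, w5, w7}.

3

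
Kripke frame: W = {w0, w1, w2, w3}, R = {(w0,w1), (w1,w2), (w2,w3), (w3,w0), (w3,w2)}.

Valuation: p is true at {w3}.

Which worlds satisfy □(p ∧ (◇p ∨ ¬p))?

∅

w0: successors {w1}; p ∧ (◇p ∨ ¬p) there: w1:F. ✗
w1: successors {w2}; p ∧ (◇p ∨ ¬p) there: w2:F. ✗
w2: successors {w3}; p ∧ (◇p ∨ ¬p) there: w3:F. ✗
w3: successors {w0, w2}; p ∧ (◇p ∨ ¬p) there: w0:F, w2:F. ✗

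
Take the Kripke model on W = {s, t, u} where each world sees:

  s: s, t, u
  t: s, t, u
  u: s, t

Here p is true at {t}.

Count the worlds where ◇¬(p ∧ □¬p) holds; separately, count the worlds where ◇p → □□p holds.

For ◇¬(p ∧ □¬p):
s: successors {s, t, u}; ¬(p ∧ □¬p) there: s:T, t:T, u:T. ✓
t: successors {s, t, u}; ¬(p ∧ □¬p) there: s:T, t:T, u:T. ✓
u: successors {s, t}; ¬(p ∧ □¬p) there: s:T, t:T. ✓
— 3 worlds.
For ◇p → □□p:
s: ◇p is T, □□p is F. ✗
t: ◇p is T, □□p is F. ✗
u: ◇p is T, □□p is F. ✗
— 0 worlds.

3 and 0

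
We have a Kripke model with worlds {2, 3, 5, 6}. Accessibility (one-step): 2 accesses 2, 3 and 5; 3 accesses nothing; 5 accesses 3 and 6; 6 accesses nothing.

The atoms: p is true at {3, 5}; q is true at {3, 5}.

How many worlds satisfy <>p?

2

2: successors {2, 3, 5}; p there: 2:F, 3:T, 5:T. ✓
3: no successors, so <>p fails. ✗
5: successors {3, 6}; p there: 3:T, 6:F. ✓
6: no successors, so <>p fails. ✗
Satisfying worlds: {2, 5}.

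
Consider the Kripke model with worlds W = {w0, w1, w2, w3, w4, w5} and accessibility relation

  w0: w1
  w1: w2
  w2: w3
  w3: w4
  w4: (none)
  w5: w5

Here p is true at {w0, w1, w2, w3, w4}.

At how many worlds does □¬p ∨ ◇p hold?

6

w0: □¬p is F, ◇p is T. ✓
w1: □¬p is F, ◇p is T. ✓
w2: □¬p is F, ◇p is T. ✓
w3: □¬p is F, ◇p is T. ✓
w4: □¬p is T, ◇p is F. ✓
w5: □¬p is T, ◇p is F. ✓
Satisfying worlds: {w0, w1, w2, w3, w4, w5}.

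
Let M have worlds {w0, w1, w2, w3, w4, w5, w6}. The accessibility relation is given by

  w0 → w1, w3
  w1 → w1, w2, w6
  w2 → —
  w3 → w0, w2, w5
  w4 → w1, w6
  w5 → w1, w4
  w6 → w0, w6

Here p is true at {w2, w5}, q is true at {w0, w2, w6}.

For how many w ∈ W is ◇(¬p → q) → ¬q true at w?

6

w0: ◇(¬p → q) is F, ¬q is F. ✓
w1: ◇(¬p → q) is T, ¬q is T. ✓
w2: ◇(¬p → q) is F, ¬q is F. ✓
w3: ◇(¬p → q) is T, ¬q is T. ✓
w4: ◇(¬p → q) is T, ¬q is T. ✓
w5: ◇(¬p → q) is F, ¬q is T. ✓
w6: ◇(¬p → q) is T, ¬q is F. ✗
Satisfying worlds: {w0, w1, w2, w3, w4, w5}.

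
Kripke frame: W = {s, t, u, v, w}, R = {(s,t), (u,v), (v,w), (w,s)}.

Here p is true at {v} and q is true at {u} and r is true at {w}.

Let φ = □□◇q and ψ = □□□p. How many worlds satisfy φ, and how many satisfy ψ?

2 and 3

For □□◇q:
s: successors {t}; □◇q there: t:T. ✓
t: no successors, so □□◇q holds vacuously. ✓
u: successors {v}; □◇q there: v:F. ✗
v: successors {w}; □◇q there: w:F. ✗
w: successors {s}; □◇q there: s:F. ✗
— 2 worlds.
For □□□p:
s: successors {t}; □□p there: t:T. ✓
t: no successors, so □□□p holds vacuously. ✓
u: successors {v}; □□p there: v:F. ✗
v: successors {w}; □□p there: w:F. ✗
w: successors {s}; □□p there: s:T. ✓
— 3 worlds.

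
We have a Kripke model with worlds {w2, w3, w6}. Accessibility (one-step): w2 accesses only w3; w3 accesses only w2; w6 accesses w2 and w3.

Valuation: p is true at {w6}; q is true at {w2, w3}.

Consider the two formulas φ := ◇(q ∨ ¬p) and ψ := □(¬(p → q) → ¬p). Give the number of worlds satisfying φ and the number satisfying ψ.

For ◇(q ∨ ¬p):
w2: successors {w3}; q ∨ ¬p there: w3:T. ✓
w3: successors {w2}; q ∨ ¬p there: w2:T. ✓
w6: successors {w2, w3}; q ∨ ¬p there: w2:T, w3:T. ✓
— 3 worlds.
For □(¬(p → q) → ¬p):
w2: successors {w3}; ¬(p → q) → ¬p there: w3:T. ✓
w3: successors {w2}; ¬(p → q) → ¬p there: w2:T. ✓
w6: successors {w2, w3}; ¬(p → q) → ¬p there: w2:T, w3:T. ✓
— 3 worlds.

3 and 3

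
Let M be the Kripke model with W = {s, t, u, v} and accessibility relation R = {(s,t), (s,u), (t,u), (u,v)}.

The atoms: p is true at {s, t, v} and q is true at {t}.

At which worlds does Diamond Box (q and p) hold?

{u}

s: successors {t, u}; Box (q and p) there: t:F, u:F. ✗
t: successors {u}; Box (q and p) there: u:F. ✗
u: successors {v}; Box (q and p) there: v:T. ✓
v: no successors, so Diamond Box (q and p) fails. ✗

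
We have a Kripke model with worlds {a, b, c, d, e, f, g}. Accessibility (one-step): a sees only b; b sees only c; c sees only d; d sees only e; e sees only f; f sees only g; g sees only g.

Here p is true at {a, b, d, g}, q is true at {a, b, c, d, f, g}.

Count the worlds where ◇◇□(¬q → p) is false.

1

a: successors {b}; ◇□(¬q → p) there: b:T. ✓
b: successors {c}; ◇□(¬q → p) there: c:F. ✗
c: successors {d}; ◇□(¬q → p) there: d:T. ✓
d: successors {e}; ◇□(¬q → p) there: e:T. ✓
e: successors {f}; ◇□(¬q → p) there: f:T. ✓
f: successors {g}; ◇□(¬q → p) there: g:T. ✓
g: successors {g}; ◇□(¬q → p) there: g:T. ✓
Satisfying worlds: {a, c, d, e, f, g}.
So ◇◇□(¬q → p) fails at the other 1 world.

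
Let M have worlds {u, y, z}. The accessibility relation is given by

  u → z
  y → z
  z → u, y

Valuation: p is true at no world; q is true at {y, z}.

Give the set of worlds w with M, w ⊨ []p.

∅

u: successors {z}; p there: z:F. ✗
y: successors {z}; p there: z:F. ✗
z: successors {u, y}; p there: u:F, y:F. ✗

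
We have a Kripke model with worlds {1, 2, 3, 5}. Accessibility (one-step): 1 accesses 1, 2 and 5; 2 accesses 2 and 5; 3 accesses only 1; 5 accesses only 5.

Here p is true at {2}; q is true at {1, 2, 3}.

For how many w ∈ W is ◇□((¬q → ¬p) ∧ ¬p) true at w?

1: successors {1, 2, 5}; □((¬q → ¬p) ∧ ¬p) there: 1:F, 2:F, 5:T. ✓
2: successors {2, 5}; □((¬q → ¬p) ∧ ¬p) there: 2:F, 5:T. ✓
3: successors {1}; □((¬q → ¬p) ∧ ¬p) there: 1:F. ✗
5: successors {5}; □((¬q → ¬p) ∧ ¬p) there: 5:T. ✓
Satisfying worlds: {1, 2, 5}.

3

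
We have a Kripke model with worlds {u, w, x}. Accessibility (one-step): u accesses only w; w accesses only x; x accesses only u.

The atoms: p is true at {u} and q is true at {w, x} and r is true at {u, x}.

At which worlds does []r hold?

{w, x}

u: successors {w}; r there: w:F. ✗
w: successors {x}; r there: x:T. ✓
x: successors {u}; r there: u:T. ✓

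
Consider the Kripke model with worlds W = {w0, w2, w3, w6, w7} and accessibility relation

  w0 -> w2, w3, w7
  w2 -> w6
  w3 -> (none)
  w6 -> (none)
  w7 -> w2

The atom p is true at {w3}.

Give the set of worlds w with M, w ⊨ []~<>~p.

w0: successors {w2, w3, w7}; ~<>~p there: w2:F, w3:T, w7:F. ✗
w2: successors {w6}; ~<>~p there: w6:T. ✓
w3: no successors, so []~<>~p holds vacuously. ✓
w6: no successors, so []~<>~p holds vacuously. ✓
w7: successors {w2}; ~<>~p there: w2:F. ✗

{w2, w3, w6}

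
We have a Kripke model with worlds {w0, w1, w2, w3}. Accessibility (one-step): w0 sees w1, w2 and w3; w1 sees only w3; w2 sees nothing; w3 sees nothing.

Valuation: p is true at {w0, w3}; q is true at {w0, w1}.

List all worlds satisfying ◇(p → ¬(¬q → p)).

{w0}

w0: successors {w1, w2, w3}; p → ¬(¬q → p) there: w1:T, w2:T, w3:F. ✓
w1: successors {w3}; p → ¬(¬q → p) there: w3:F. ✗
w2: no successors, so ◇(p → ¬(¬q → p)) fails. ✗
w3: no successors, so ◇(p → ¬(¬q → p)) fails. ✗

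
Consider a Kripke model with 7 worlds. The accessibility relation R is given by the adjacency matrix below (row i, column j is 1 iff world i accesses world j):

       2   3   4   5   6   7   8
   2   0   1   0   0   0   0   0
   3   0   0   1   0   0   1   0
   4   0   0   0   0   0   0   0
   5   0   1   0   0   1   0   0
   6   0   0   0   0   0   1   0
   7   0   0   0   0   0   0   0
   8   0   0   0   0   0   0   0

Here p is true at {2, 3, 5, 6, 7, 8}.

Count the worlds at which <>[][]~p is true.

2: successors {3}; [][]~p there: 3:T. ✓
3: successors {4, 7}; [][]~p there: 4:T, 7:T. ✓
4: no successors, so <>[][]~p fails. ✗
5: successors {3, 6}; [][]~p there: 3:T, 6:T. ✓
6: successors {7}; [][]~p there: 7:T. ✓
7: no successors, so <>[][]~p fails. ✗
8: no successors, so <>[][]~p fails. ✗
Satisfying worlds: {2, 3, 5, 6}.

4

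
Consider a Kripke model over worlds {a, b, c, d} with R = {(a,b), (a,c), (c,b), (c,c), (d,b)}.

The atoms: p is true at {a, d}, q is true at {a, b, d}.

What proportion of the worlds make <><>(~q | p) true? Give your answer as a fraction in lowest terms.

a: successors {b, c}; <>(~q | p) there: b:F, c:T. ✓
b: no successors, so <><>(~q | p) fails. ✗
c: successors {b, c}; <>(~q | p) there: b:F, c:T. ✓
d: successors {b}; <>(~q | p) there: b:F. ✗
That's 2 of 4 worlds, so 2/4 = 1/2.

1/2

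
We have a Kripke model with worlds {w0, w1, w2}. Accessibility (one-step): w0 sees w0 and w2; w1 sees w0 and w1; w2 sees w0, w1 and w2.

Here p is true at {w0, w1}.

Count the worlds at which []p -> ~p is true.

w0: []p is F, ~p is F. ✓
w1: []p is T, ~p is F. ✗
w2: []p is F, ~p is T. ✓
Satisfying worlds: {w0, w2}.

2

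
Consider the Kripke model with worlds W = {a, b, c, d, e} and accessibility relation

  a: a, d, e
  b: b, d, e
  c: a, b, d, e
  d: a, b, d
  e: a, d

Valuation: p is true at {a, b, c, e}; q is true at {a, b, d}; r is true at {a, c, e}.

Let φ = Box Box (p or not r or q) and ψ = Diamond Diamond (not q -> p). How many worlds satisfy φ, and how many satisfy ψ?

For Box Box (p or not r or q):
a: successors {a, d, e}; Box (p or not r or q) there: a:T, d:T, e:T. ✓
b: successors {b, d, e}; Box (p or not r or q) there: b:T, d:T, e:T. ✓
c: successors {a, b, d, e}; Box (p or not r or q) there: a:T, b:T, d:T, e:T. ✓
d: successors {a, b, d}; Box (p or not r or q) there: a:T, b:T, d:T. ✓
e: successors {a, d}; Box (p or not r or q) there: a:T, d:T. ✓
— 5 worlds.
For Diamond Diamond (not q -> p):
a: successors {a, d, e}; Diamond (not q -> p) there: a:T, d:T, e:T. ✓
b: successors {b, d, e}; Diamond (not q -> p) there: b:T, d:T, e:T. ✓
c: successors {a, b, d, e}; Diamond (not q -> p) there: a:T, b:T, d:T, e:T. ✓
d: successors {a, b, d}; Diamond (not q -> p) there: a:T, b:T, d:T. ✓
e: successors {a, d}; Diamond (not q -> p) there: a:T, d:T. ✓
— 5 worlds.

5 and 5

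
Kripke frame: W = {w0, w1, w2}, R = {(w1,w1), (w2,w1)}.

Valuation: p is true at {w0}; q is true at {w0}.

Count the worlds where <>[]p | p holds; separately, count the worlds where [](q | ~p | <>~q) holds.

1 and 3

For <>[]p | p:
w0: <>[]p is F, p is T. ✓
w1: <>[]p is F, p is F. ✗
w2: <>[]p is F, p is F. ✗
— 1 world.
For [](q | ~p | <>~q):
w0: no successors, so [](q | ~p | <>~q) holds vacuously. ✓
w1: successors {w1}; q | ~p | <>~q there: w1:T. ✓
w2: successors {w1}; q | ~p | <>~q there: w1:T. ✓
— 3 worlds.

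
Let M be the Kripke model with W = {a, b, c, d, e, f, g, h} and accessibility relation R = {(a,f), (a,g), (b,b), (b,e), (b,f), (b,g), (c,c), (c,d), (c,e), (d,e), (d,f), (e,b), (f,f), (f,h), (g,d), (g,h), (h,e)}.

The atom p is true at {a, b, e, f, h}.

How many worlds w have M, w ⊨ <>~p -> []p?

4

a: <>~p is T, []p is F. ✗
b: <>~p is T, []p is F. ✗
c: <>~p is T, []p is F. ✗
d: <>~p is F, []p is T. ✓
e: <>~p is F, []p is T. ✓
f: <>~p is F, []p is T. ✓
g: <>~p is T, []p is F. ✗
h: <>~p is F, []p is T. ✓
Satisfying worlds: {d, e, f, h}.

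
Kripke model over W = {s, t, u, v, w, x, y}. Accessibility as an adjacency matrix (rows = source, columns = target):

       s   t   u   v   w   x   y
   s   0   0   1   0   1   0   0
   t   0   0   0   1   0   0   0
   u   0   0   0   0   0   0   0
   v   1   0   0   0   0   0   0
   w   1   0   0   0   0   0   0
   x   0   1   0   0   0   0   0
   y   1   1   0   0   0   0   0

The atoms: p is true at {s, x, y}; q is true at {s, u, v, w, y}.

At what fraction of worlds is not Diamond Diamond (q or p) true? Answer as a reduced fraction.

s: Diamond Diamond (q or p) is T. ✗
t: Diamond Diamond (q or p) is T. ✗
u: Diamond Diamond (q or p) is F. ✓
v: Diamond Diamond (q or p) is T. ✗
w: Diamond Diamond (q or p) is T. ✗
x: Diamond Diamond (q or p) is T. ✗
y: Diamond Diamond (q or p) is T. ✗
That's 1 of 7 worlds, so 1/7.

1/7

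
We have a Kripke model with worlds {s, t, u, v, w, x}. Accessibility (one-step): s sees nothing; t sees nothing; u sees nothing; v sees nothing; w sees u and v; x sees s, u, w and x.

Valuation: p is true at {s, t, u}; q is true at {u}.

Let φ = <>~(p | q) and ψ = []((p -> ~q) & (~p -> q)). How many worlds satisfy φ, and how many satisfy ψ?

For <>~(p | q):
s: no successors, so <>~(p | q) fails. ✗
t: no successors, so <>~(p | q) fails. ✗
u: no successors, so <>~(p | q) fails. ✗
v: no successors, so <>~(p | q) fails. ✗
w: successors {u, v}; ~(p | q) there: u:F, v:T. ✓
x: successors {s, u, w, x}; ~(p | q) there: s:F, u:F, w:T, x:T. ✓
— 2 worlds.
For []((p -> ~q) & (~p -> q)):
s: no successors, so []((p -> ~q) & (~p -> q)) holds vacuously. ✓
t: no successors, so []((p -> ~q) & (~p -> q)) holds vacuously. ✓
u: no successors, so []((p -> ~q) & (~p -> q)) holds vacuously. ✓
v: no successors, so []((p -> ~q) & (~p -> q)) holds vacuously. ✓
w: successors {u, v}; (p -> ~q) & (~p -> q) there: u:F, v:F. ✗
x: successors {s, u, w, x}; (p -> ~q) & (~p -> q) there: s:T, u:F, w:F, x:F. ✗
— 4 worlds.

2 and 4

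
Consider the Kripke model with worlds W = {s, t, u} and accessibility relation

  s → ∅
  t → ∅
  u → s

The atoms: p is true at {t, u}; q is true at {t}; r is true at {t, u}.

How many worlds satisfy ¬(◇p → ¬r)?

0

s: ◇p → ¬r is T. ✗
t: ◇p → ¬r is T. ✗
u: ◇p → ¬r is T. ✗
Satisfying worlds: ∅.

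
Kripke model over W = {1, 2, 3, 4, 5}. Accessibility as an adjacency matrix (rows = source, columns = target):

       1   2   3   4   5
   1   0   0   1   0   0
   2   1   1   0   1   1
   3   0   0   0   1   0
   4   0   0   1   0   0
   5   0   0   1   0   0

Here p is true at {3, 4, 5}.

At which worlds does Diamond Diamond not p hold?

1: successors {3}; Diamond not p there: 3:F. ✗
2: successors {1, 2, 4, 5}; Diamond not p there: 1:F, 2:T, 4:F, 5:F. ✓
3: successors {4}; Diamond not p there: 4:F. ✗
4: successors {3}; Diamond not p there: 3:F. ✗
5: successors {3}; Diamond not p there: 3:F. ✗

{2}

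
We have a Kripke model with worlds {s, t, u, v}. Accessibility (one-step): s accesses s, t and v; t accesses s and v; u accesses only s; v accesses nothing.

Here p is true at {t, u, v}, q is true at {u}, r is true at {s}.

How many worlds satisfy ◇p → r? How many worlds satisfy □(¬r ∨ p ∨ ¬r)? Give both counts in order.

3 and 1

For ◇p → r:
s: ◇p is T, r is T. ✓
t: ◇p is T, r is F. ✗
u: ◇p is F, r is F. ✓
v: ◇p is F, r is F. ✓
— 3 worlds.
For □(¬r ∨ p ∨ ¬r):
s: successors {s, t, v}; ¬r ∨ p ∨ ¬r there: s:F, t:T, v:T. ✗
t: successors {s, v}; ¬r ∨ p ∨ ¬r there: s:F, v:T. ✗
u: successors {s}; ¬r ∨ p ∨ ¬r there: s:F. ✗
v: no successors, so □(¬r ∨ p ∨ ¬r) holds vacuously. ✓
— 1 world.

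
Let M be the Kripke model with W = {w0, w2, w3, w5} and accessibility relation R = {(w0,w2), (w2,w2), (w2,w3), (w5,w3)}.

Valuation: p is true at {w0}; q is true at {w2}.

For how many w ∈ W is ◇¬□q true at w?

w0: successors {w2}; ¬□q there: w2:T. ✓
w2: successors {w2, w3}; ¬□q there: w2:T, w3:F. ✓
w3: no successors, so ◇¬□q fails. ✗
w5: successors {w3}; ¬□q there: w3:F. ✗
Satisfying worlds: {w0, w2}.

2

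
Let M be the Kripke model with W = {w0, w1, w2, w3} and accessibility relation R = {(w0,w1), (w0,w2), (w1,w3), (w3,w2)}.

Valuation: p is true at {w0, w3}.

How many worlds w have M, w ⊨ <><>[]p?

1

w0: successors {w1, w2}; <>[]p there: w1:F, w2:F. ✗
w1: successors {w3}; <>[]p there: w3:T. ✓
w2: no successors, so <><>[]p fails. ✗
w3: successors {w2}; <>[]p there: w2:F. ✗
Satisfying worlds: {w1}.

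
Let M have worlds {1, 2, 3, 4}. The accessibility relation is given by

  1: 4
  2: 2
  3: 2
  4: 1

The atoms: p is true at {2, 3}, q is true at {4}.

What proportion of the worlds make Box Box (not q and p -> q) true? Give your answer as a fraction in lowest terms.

1: successors {4}; Box (not q and p -> q) there: 4:T. ✓
2: successors {2}; Box (not q and p -> q) there: 2:F. ✗
3: successors {2}; Box (not q and p -> q) there: 2:F. ✗
4: successors {1}; Box (not q and p -> q) there: 1:T. ✓
That's 2 of 4 worlds, so 2/4 = 1/2.

1/2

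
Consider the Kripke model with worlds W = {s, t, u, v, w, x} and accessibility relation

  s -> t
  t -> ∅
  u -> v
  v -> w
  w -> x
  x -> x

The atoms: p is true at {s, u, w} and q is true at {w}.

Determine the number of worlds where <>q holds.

s: successors {t}; q there: t:F. ✗
t: no successors, so <>q fails. ✗
u: successors {v}; q there: v:F. ✗
v: successors {w}; q there: w:T. ✓
w: successors {x}; q there: x:F. ✗
x: successors {x}; q there: x:F. ✗
Satisfying worlds: {v}.

1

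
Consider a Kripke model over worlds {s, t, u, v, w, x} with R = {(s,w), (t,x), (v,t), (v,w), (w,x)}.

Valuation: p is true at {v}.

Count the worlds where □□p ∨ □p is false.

s: □□p is F, □p is F. ✗
t: □□p is T, □p is F. ✓
u: □□p is T, □p is T. ✓
v: □□p is F, □p is F. ✗
w: □□p is T, □p is F. ✓
x: □□p is T, □p is T. ✓
Satisfying worlds: {t, u, w, x}.
So □□p ∨ □p fails at the other 2 worlds.

2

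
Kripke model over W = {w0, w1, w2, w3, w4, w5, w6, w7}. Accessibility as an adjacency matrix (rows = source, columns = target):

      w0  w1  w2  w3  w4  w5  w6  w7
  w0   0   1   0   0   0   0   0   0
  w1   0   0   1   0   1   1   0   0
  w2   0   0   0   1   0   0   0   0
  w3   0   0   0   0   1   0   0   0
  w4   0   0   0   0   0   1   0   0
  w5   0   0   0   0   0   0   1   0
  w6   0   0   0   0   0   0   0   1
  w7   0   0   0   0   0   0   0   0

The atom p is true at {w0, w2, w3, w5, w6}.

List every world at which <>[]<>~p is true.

w0: successors {w1}; []<>~p there: w1:F. ✗
w1: successors {w2, w4, w5}; []<>~p there: w2:T, w4:F, w5:T. ✓
w2: successors {w3}; []<>~p there: w3:F. ✗
w3: successors {w4}; []<>~p there: w4:F. ✗
w4: successors {w5}; []<>~p there: w5:T. ✓
w5: successors {w6}; []<>~p there: w6:F. ✗
w6: successors {w7}; []<>~p there: w7:T. ✓
w7: no successors, so <>[]<>~p fails. ✗

{w1, w4, w6}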